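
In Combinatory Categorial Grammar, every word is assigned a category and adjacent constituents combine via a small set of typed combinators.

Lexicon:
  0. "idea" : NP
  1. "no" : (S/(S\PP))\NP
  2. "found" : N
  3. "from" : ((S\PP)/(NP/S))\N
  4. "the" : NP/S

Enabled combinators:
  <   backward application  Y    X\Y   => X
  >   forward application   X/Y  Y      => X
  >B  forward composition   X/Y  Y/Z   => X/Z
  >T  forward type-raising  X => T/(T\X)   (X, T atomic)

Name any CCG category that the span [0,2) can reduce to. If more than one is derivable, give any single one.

[0,5] S   >
  [0,2] S/(S\PP)   <
    [0,1] "idea" : NP
    [1,2] "no" : (S/(S\PP))\NP
  [2,5] S\PP   >
    [2,4] (S\PP)/(NP/S)   <
      [2,3] "found" : N
      [3,4] "from" : ((S\PP)/(NP/S))\N
    [4,5] "the" : NP/S

S/(S\PP)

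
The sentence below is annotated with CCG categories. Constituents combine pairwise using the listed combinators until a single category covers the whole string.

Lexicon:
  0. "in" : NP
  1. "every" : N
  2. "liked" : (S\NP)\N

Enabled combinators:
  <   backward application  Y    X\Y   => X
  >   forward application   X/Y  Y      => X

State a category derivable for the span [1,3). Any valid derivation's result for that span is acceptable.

[0,3] S   <
  [0,1] "in" : NP
  [1,3] S\NP   <
    [1,2] "every" : N
    [2,3] "liked" : (S\NP)\N

S\NP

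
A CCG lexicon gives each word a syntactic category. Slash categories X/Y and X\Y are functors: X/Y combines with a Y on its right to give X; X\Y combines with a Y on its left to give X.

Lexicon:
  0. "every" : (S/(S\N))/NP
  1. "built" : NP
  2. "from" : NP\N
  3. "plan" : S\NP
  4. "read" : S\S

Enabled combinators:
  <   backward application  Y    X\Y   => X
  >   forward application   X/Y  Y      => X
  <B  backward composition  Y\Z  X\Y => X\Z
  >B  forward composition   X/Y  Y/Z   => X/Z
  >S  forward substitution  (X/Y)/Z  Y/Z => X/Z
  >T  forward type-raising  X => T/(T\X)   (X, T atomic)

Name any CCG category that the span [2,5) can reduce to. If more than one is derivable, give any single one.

S\N

[0,5] S   >
  [0,2] S/(S\N)   >
    [0,1] "every" : (S/(S\N))/NP
    [1,2] "built" : NP
  [2,5] S\N   <B
    [2,3] "from" : NP\N
    [3,5] S\NP   <B
      [3,4] "plan" : S\NP
      [4,5] "read" : S\S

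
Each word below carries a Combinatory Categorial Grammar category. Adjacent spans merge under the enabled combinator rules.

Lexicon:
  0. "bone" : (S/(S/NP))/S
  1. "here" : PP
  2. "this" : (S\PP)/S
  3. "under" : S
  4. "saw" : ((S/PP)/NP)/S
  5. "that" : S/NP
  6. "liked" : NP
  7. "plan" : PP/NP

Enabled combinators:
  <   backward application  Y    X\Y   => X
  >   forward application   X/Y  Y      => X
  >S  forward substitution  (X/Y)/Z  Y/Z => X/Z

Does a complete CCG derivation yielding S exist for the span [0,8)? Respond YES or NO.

YES

[0,8] S   >
  [0,4] S/(S/NP)   >
    [0,1] "bone" : (S/(S/NP))/S
    [1,4] S   <
      [1,2] "here" : PP
      [2,4] S\PP   >
        [2,3] "this" : (S\PP)/S
        [3,4] "under" : S
  [4,8] S/NP   >S
    [4,7] (S/PP)/NP   >
      [4,5] "saw" : ((S/PP)/NP)/S
      [5,7] S   >
        [5,6] "that" : S/NP
        [6,7] "liked" : NP
    [7,8] "plan" : PP/NP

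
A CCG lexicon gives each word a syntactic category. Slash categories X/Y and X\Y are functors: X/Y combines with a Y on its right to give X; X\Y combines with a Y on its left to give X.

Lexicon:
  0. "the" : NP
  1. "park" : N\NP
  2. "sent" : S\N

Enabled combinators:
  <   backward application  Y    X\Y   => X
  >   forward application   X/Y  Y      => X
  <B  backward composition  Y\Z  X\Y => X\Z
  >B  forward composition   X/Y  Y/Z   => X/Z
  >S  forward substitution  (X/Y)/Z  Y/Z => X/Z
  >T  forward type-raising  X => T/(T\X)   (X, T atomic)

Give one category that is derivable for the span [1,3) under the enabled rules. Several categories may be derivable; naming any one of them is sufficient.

S\NP

[0,3] S   >
  [0,1] S/(S\NP)   >T
    [0,1] "the" : NP
  [1,3] S\NP   <B
    [1,2] "park" : N\NP
    [2,3] "sent" : S\N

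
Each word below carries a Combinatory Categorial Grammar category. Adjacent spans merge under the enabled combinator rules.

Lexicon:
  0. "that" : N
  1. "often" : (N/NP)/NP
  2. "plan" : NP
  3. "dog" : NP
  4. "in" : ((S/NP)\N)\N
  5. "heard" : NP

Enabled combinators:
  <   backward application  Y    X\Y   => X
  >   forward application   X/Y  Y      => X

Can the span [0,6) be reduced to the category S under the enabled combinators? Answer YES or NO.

YES

[0,6] S   >
  [0,5] S/NP   <
    [0,1] "that" : N
    [1,5] (S/NP)\N   <
      [1,4] N   >
        [1,3] N/NP   >
          [1,2] "often" : (N/NP)/NP
          [2,3] "plan" : NP
        [3,4] "dog" : NP
      [4,5] "in" : ((S/NP)\N)\N
  [5,6] "heard" : NP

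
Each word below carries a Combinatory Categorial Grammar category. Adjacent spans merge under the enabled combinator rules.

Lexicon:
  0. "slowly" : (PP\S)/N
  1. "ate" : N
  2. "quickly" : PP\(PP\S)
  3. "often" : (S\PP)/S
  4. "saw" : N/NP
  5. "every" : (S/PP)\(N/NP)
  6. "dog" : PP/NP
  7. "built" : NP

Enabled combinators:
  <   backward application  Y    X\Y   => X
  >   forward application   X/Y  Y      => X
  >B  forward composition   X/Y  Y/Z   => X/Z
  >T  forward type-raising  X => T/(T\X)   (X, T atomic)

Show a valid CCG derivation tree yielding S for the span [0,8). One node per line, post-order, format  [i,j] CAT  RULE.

[0,1] (PP\S)/N  lex  "slowly"
[1,2] N  lex  "ate"
[0,2] PP\S  >  k=1
[2,3] PP\(PP\S)  lex  "quickly"
[0,3] PP  <  k=2
[3,4] (S\PP)/S  lex  "often"
[4,5] N/NP  lex  "saw"
[5,6] (S/PP)\(N/NP)  lex  "every"
[4,6] S/PP  <  k=5
[6,7] PP/NP  lex  "dog"
[7,8] NP  lex  "built"
[6,8] PP  >  k=7
[4,8] S  >  k=6
[3,8] S\PP  >  k=4
[0,8] S  <  k=3

[0,8] S   <
  [0,3] PP   <
    [0,2] PP\S   >
      [0,1] "slowly" : (PP\S)/N
      [1,2] "ate" : N
    [2,3] "quickly" : PP\(PP\S)
  [3,8] S\PP   >
    [3,4] "often" : (S\PP)/S
    [4,8] S   >
      [4,6] S/PP   <
        [4,5] "saw" : N/NP
        [5,6] "every" : (S/PP)\(N/NP)
      [6,8] PP   >
        [6,7] "dog" : PP/NP
        [7,8] "built" : NP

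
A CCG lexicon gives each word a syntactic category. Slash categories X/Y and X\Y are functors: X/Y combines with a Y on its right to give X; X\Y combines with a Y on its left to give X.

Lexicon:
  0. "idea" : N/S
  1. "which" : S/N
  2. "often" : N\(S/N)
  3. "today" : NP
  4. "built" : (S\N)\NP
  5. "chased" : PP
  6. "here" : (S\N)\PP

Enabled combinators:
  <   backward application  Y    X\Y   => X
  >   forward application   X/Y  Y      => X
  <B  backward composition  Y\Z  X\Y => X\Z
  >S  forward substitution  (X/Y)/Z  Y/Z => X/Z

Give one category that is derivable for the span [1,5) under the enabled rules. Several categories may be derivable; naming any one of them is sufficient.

S

[0,7] S   <
  [0,5] N   >
    [0,1] "idea" : N/S
    [1,5] S   <
      [1,3] N   <
        [1,2] "which" : S/N
        [2,3] "often" : N\(S/N)
      [3,5] S\N   <
        [3,4] "today" : NP
        [4,5] "built" : (S\N)\NP
  [5,7] S\N   <
    [5,6] "chased" : PP
    [6,7] "here" : (S\N)\PP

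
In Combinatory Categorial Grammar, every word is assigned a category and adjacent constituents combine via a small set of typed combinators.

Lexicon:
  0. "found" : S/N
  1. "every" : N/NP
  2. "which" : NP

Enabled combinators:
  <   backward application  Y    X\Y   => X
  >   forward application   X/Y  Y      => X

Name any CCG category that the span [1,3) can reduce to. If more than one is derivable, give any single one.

[0,3] S   >
  [0,1] "found" : S/N
  [1,3] N   >
    [1,2] "every" : N/NP
    [2,3] "which" : NP

N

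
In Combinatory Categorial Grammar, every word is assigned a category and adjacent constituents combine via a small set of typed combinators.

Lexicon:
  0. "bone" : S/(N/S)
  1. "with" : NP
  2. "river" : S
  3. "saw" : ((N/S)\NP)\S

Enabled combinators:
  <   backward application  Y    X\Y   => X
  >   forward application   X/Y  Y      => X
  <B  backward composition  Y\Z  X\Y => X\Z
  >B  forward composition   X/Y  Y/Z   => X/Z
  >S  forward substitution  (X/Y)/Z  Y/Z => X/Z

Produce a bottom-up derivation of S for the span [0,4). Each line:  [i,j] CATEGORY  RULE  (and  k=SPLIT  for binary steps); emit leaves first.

[0,1] S/(N/S)  lex  "bone"
[1,2] NP  lex  "with"
[2,3] S  lex  "river"
[3,4] ((N/S)\NP)\S  lex  "saw"
[2,4] (N/S)\NP  <  k=3
[1,4] N/S  <  k=2
[0,4] S  >  k=1

[0,4] S   >
  [0,1] "bone" : S/(N/S)
  [1,4] N/S   <
    [1,2] "with" : NP
    [2,4] (N/S)\NP   <
      [2,3] "river" : S
      [3,4] "saw" : ((N/S)\NP)\S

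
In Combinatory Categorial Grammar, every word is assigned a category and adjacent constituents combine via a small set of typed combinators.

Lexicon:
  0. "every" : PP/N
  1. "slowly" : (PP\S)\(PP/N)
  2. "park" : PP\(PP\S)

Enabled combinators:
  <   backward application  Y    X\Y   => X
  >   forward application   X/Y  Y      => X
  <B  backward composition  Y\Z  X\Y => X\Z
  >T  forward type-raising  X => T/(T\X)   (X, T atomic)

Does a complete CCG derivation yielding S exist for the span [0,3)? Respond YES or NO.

NO

PP/N (PP\S)\(PP/N) PP\(PP\S)
CKY chart[0,3] = {N/(N\PP), NP/(NP\PP), PP, PP/(PP\PP), S/(S\PP)}; S ∉ chart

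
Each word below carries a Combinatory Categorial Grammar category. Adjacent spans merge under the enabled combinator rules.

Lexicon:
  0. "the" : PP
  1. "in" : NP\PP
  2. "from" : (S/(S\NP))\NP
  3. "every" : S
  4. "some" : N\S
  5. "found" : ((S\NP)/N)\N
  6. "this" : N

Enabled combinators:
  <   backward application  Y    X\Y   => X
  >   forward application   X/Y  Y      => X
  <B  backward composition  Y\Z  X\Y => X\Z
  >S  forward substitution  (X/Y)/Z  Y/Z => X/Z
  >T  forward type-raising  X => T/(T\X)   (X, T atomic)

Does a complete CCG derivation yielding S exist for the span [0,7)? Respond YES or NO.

[0,7] S   >
  [0,3] S/(S\NP)   <
    [0,2] NP   >
      [0,1] NP/(NP\PP)   >T
        [0,1] "the" : PP
      [1,2] "in" : NP\PP
    [2,3] "from" : (S/(S\NP))\NP
  [3,7] S\NP   >
    [3,6] (S\NP)/N   <
      [3,5] N   >
        [3,4] N/(N\S)   >T
          [3,4] "every" : S
        [4,5] "some" : N\S
      [5,6] "found" : ((S\NP)/N)\N
    [6,7] "this" : N

YES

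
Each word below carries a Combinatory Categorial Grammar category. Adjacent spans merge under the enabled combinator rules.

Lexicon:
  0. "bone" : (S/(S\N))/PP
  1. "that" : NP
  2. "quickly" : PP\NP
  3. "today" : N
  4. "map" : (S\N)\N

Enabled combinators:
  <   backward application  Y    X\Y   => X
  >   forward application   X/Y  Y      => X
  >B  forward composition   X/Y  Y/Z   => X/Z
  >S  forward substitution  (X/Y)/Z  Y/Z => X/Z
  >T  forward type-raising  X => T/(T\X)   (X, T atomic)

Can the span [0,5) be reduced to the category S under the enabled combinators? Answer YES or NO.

YES

[0,5] S   >
  [0,3] S/(S\N)   >
    [0,1] "bone" : (S/(S\N))/PP
    [1,3] PP   <
      [1,2] "that" : NP
      [2,3] "quickly" : PP\NP
  [3,5] S\N   <
    [3,4] "today" : N
    [4,5] "map" : (S\N)\N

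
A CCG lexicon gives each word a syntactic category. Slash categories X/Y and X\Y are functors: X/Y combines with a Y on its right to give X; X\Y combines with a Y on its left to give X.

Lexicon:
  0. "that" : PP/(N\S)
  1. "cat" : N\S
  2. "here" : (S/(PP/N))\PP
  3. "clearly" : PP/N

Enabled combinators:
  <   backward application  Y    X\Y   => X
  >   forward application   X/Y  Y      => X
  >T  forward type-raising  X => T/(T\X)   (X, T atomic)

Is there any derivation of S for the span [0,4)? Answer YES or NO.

YES

[0,4] S   >
  [0,3] S/(PP/N)   <
    [0,2] PP   >
      [0,1] "that" : PP/(N\S)
      [1,2] "cat" : N\S
    [2,3] "here" : (S/(PP/N))\PP
  [3,4] "clearly" : PP/N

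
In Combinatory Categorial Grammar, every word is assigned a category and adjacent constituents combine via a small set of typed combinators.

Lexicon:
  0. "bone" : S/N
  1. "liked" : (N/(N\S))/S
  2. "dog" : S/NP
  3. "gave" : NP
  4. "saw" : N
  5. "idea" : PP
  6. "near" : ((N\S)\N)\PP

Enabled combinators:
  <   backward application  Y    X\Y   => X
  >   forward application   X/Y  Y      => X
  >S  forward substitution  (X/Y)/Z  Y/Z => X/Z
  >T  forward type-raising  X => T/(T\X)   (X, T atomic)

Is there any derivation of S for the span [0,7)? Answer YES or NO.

YES

[0,7] S   >
  [0,1] "bone" : S/N
  [1,7] N   >
    [1,4] N/(N\S)   >
      [1,2] "liked" : (N/(N\S))/S
      [2,4] S   >
        [2,3] "dog" : S/NP
        [3,4] "gave" : NP
    [4,7] N\S   <
      [4,5] "saw" : N
      [5,7] (N\S)\N   <
        [5,6] "idea" : PP
        [6,7] "near" : ((N\S)\N)\PP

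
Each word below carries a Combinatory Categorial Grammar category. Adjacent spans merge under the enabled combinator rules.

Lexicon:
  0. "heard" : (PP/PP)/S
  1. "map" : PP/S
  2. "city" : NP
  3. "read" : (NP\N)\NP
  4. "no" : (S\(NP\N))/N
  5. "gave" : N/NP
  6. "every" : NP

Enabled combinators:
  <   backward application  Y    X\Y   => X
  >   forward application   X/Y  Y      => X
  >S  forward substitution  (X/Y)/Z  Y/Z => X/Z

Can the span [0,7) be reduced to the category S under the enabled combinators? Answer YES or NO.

(PP/PP)/S PP/S NP (NP\N)\NP (S\(NP\N))/N N/NP NP
CKY chart[0,7] = {PP}; S ∉ chart

NO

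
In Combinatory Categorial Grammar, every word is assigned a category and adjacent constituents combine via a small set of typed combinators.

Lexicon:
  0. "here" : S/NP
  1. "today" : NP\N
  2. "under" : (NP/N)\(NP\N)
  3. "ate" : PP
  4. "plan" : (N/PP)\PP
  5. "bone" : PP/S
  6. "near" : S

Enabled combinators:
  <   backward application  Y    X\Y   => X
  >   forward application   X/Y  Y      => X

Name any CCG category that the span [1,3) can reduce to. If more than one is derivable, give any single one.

NP/N

[0,7] S   >
  [0,1] "here" : S/NP
  [1,7] NP   >
    [1,3] NP/N   <
      [1,2] "today" : NP\N
      [2,3] "under" : (NP/N)\(NP\N)
    [3,7] N   >
      [3,5] N/PP   <
        [3,4] "ate" : PP
        [4,5] "plan" : (N/PP)\PP
      [5,7] PP   >
        [5,6] "bone" : PP/S
        [6,7] "near" : S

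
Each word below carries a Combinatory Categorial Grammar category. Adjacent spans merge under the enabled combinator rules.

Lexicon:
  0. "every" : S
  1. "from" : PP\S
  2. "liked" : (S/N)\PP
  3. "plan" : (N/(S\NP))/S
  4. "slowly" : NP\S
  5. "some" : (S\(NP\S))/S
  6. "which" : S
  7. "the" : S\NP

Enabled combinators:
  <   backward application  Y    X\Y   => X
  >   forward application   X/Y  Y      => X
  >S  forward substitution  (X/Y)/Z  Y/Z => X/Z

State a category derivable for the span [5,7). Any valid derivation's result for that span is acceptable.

[0,8] S   >
  [0,3] S/N   <
    [0,2] PP   <
      [0,1] "every" : S
      [1,2] "from" : PP\S
    [2,3] "liked" : (S/N)\PP
  [3,8] N   >
    [3,7] N/(S\NP)   >
      [3,4] "plan" : (N/(S\NP))/S
      [4,7] S   <
        [4,5] "slowly" : NP\S
        [5,7] S\(NP\S)   >
          [5,6] "some" : (S\(NP\S))/S
          [6,7] "which" : S
    [7,8] "the" : S\NP

S\(NP\S)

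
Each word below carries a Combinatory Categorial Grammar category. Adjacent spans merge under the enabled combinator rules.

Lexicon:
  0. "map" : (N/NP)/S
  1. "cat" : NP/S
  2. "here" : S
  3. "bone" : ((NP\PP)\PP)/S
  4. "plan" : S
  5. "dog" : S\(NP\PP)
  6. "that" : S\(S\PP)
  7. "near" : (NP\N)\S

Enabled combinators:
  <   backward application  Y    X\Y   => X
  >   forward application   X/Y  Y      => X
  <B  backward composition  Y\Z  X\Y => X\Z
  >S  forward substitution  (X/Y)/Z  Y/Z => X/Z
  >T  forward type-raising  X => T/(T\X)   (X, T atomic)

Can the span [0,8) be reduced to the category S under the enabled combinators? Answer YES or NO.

(N/NP)/S NP/S S ((NP\PP)\PP)/S S S\(NP\PP) S\(S\PP) (NP\N)\S
CKY chart[0,8] = {N/(N\NP), NP, NP/(NP\NP), PP/(PP\NP), S/(S\NP)}; S ∉ chart

NO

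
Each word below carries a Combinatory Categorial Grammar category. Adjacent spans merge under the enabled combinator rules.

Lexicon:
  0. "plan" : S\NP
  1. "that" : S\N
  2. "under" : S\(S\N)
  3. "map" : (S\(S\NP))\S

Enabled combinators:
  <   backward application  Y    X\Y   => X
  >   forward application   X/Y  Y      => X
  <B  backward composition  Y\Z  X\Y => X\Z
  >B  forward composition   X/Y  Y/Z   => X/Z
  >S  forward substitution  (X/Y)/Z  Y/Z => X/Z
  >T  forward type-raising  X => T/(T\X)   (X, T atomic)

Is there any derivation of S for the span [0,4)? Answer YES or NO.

[0,4] S   <
  [0,1] "plan" : S\NP
  [1,4] S\(S\NP)   <
    [1,3] S   <
      [1,2] "that" : S\N
      [2,3] "under" : S\(S\N)
    [3,4] "map" : (S\(S\NP))\S

YES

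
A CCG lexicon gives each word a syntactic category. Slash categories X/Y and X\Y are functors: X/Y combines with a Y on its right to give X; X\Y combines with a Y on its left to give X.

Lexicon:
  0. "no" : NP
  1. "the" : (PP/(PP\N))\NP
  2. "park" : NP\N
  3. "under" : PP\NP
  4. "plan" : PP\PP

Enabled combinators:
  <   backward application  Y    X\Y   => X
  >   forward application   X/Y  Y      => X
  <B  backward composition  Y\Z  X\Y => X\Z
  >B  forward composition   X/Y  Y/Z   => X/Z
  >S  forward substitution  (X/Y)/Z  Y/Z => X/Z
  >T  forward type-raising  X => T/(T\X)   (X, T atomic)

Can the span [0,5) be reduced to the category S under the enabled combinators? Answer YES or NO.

NO

NP (PP/(PP\N))\NP NP\N PP\NP PP\PP
CKY chart[0,5] = {N/(N\PP), NP/(NP\PP), PP, PP/(PP\PP), S/(S\PP)}; S ∉ chart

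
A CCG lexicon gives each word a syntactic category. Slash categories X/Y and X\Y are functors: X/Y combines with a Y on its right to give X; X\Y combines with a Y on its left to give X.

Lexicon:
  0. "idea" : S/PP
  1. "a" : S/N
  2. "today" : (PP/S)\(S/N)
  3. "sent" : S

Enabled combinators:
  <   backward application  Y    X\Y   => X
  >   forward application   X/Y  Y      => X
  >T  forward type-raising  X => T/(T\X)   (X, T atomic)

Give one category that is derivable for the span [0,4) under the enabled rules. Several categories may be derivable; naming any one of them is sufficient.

S

[0,4] S   >
  [0,1] "idea" : S/PP
  [1,4] PP   >
    [1,3] PP/S   <
      [1,2] "a" : S/N
      [2,3] "today" : (PP/S)\(S/N)
    [3,4] "sent" : S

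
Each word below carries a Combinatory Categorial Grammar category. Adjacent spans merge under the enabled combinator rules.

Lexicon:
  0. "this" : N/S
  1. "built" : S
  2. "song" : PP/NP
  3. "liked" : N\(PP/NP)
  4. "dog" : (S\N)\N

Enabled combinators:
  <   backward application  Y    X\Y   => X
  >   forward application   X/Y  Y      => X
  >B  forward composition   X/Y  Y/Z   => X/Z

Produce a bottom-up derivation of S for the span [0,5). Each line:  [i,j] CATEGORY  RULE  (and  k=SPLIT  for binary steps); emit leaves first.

[0,1] N/S  lex  "this"
[1,2] S  lex  "built"
[0,2] N  >  k=1
[2,3] PP/NP  lex  "song"
[3,4] N\(PP/NP)  lex  "liked"
[2,4] N  <  k=3
[4,5] (S\N)\N  lex  "dog"
[2,5] S\N  <  k=4
[0,5] S  <  k=2

[0,5] S   <
  [0,2] N   >
    [0,1] "this" : N/S
    [1,2] "built" : S
  [2,5] S\N   <
    [2,4] N   <
      [2,3] "song" : PP/NP
      [3,4] "liked" : N\(PP/NP)
    [4,5] "dog" : (S\N)\N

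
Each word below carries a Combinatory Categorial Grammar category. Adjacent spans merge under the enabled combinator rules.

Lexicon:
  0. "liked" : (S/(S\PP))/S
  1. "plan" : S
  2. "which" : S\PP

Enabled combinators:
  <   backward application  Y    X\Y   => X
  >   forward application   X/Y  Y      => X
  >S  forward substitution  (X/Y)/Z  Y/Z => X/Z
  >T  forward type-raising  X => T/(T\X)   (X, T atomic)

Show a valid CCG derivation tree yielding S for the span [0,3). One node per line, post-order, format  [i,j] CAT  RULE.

[0,1] (S/(S\PP))/S  lex  "liked"
[1,2] S  lex  "plan"
[0,2] S/(S\PP)  >  k=1
[2,3] S\PP  lex  "which"
[0,3] S  >  k=2

[0,3] S   >
  [0,2] S/(S\PP)   >
    [0,1] "liked" : (S/(S\PP))/S
    [1,2] "plan" : S
  [2,3] "which" : S\PP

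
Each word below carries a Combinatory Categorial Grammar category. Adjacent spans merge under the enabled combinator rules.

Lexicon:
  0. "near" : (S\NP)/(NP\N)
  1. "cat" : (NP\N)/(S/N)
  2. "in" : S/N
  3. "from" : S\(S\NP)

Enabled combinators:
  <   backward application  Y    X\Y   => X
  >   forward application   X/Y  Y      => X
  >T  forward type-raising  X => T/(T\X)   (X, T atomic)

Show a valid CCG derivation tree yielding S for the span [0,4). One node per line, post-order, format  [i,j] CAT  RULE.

[0,4] S   <
  [0,3] S\NP   >
    [0,1] "near" : (S\NP)/(NP\N)
    [1,3] NP\N   >
      [1,2] "cat" : (NP\N)/(S/N)
      [2,3] "in" : S/N
  [3,4] "from" : S\(S\NP)

[0,1] (S\NP)/(NP\N)  lex  "near"
[1,2] (NP\N)/(S/N)  lex  "cat"
[2,3] S/N  lex  "in"
[1,3] NP\N  >  k=2
[0,3] S\NP  >  k=1
[3,4] S\(S\NP)  lex  "from"
[0,4] S  <  k=3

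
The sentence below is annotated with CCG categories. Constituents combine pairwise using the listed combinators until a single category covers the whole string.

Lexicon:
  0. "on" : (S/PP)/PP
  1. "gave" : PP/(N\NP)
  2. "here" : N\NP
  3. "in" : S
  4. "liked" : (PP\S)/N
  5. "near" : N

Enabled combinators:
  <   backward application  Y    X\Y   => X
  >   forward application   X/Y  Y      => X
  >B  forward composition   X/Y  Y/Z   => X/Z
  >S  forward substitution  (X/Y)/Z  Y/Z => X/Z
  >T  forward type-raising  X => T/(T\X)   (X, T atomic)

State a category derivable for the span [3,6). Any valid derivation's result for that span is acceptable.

[0,6] S   >
  [0,3] S/PP   >
    [0,1] "on" : (S/PP)/PP
    [1,3] PP   >
      [1,2] "gave" : PP/(N\NP)
      [2,3] "here" : N\NP
  [3,6] PP   <
    [3,4] "in" : S
    [4,6] PP\S   >
      [4,5] "liked" : (PP\S)/N
      [5,6] "near" : N

PP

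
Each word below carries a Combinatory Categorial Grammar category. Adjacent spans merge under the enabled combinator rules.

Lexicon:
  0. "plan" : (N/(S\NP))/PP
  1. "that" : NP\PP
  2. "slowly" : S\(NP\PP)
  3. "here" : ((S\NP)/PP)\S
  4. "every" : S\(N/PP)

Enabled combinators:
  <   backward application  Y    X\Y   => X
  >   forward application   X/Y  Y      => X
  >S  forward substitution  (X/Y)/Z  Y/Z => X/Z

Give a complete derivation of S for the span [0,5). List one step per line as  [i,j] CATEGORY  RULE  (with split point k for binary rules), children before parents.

[0,5] S   <
  [0,4] N/PP   >S
    [0,1] "plan" : (N/(S\NP))/PP
    [1,4] (S\NP)/PP   <
      [1,3] S   <
        [1,2] "that" : NP\PP
        [2,3] "slowly" : S\(NP\PP)
      [3,4] "here" : ((S\NP)/PP)\S
  [4,5] "every" : S\(N/PP)

[0,1] (N/(S\NP))/PP  lex  "plan"
[1,2] NP\PP  lex  "that"
[2,3] S\(NP\PP)  lex  "slowly"
[1,3] S  <  k=2
[3,4] ((S\NP)/PP)\S  lex  "here"
[1,4] (S\NP)/PP  <  k=3
[0,4] N/PP  >S  k=1
[4,5] S\(N/PP)  lex  "every"
[0,5] S  <  k=4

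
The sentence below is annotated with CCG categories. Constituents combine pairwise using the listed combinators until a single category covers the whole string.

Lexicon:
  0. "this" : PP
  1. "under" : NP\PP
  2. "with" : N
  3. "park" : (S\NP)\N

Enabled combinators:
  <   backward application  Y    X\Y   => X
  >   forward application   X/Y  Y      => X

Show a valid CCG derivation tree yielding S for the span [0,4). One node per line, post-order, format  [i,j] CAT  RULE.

[0,4] S   <
  [0,2] NP   <
    [0,1] "this" : PP
    [1,2] "under" : NP\PP
  [2,4] S\NP   <
    [2,3] "with" : N
    [3,4] "park" : (S\NP)\N

[0,1] PP  lex  "this"
[1,2] NP\PP  lex  "under"
[0,2] NP  <  k=1
[2,3] N  lex  "with"
[3,4] (S\NP)\N  lex  "park"
[2,4] S\NP  <  k=3
[0,4] S  <  k=2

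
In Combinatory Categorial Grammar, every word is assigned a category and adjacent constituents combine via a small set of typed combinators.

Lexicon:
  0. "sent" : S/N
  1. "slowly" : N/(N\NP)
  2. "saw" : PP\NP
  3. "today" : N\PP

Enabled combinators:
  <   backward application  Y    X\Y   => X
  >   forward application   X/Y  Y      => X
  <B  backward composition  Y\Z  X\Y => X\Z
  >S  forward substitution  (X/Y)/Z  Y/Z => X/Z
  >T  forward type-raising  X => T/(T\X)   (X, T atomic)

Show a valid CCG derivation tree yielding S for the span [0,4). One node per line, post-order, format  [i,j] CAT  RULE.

[0,4] S   >
  [0,1] "sent" : S/N
  [1,4] N   >
    [1,2] "slowly" : N/(N\NP)
    [2,4] N\NP   <B
      [2,3] "saw" : PP\NP
      [3,4] "today" : N\PP

[0,1] S/N  lex  "sent"
[1,2] N/(N\NP)  lex  "slowly"
[2,3] PP\NP  lex  "saw"
[3,4] N\PP  lex  "today"
[2,4] N\NP  <B  k=3
[1,4] N  >  k=2
[0,4] S  >  k=1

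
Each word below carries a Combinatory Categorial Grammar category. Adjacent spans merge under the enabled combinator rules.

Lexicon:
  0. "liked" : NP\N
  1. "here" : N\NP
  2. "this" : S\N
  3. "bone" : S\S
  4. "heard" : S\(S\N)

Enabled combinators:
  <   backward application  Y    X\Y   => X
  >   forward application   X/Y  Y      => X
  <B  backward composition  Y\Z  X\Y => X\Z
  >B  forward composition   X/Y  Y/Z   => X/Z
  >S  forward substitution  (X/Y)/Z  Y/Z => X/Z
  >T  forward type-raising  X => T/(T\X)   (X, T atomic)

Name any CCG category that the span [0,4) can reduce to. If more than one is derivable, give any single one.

S\N

[0,5] S   <
  [0,4] S\N   <B
    [0,3] S\N   <B
      [0,2] N\N   <B
        [0,1] "liked" : NP\N
        [1,2] "here" : N\NP
      [2,3] "this" : S\N
    [3,4] "bone" : S\S
  [4,5] "heard" : S\(S\N)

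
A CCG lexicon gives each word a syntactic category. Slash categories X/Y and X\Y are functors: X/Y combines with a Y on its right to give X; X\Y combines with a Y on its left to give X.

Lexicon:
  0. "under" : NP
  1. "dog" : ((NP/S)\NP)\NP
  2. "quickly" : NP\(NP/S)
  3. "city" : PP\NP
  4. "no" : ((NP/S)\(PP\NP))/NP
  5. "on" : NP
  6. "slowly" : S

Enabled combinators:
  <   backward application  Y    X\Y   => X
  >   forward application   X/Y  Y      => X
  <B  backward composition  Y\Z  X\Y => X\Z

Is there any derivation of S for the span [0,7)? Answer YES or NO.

NP ((NP/S)\NP)\NP NP\(NP/S) PP\NP ((NP/S)\(PP\NP))/NP NP S
CKY chart[0,7] = {NP}; S ∉ chart

NO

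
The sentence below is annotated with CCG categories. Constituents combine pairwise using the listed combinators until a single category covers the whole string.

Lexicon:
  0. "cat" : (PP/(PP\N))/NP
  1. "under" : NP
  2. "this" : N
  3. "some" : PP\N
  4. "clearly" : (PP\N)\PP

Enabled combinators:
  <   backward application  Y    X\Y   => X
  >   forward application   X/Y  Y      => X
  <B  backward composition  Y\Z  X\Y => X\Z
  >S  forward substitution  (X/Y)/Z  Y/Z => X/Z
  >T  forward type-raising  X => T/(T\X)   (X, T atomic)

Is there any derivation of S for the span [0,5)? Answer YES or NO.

NO

(PP/(PP\N))/NP NP N PP\N (PP\N)\PP
CKY chart[0,5] = {N/(N\PP), NP/(NP\PP), PP, PP/(PP\PP), S/(S\PP)}; S ∉ chart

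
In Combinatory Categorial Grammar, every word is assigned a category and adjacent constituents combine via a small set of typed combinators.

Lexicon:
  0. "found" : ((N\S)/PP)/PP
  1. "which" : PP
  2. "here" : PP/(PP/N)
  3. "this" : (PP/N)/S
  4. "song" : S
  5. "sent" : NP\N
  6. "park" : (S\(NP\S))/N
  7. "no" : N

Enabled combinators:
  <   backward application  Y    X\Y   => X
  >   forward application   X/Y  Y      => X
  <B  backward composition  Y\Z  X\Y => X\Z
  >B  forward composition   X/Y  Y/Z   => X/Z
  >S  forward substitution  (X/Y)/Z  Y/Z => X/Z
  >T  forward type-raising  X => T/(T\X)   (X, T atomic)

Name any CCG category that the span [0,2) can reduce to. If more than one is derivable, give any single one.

[0,8] S   <
  [0,6] NP\S   <B
    [0,5] N\S   >
      [0,2] (N\S)/PP   >
        [0,1] "found" : ((N\S)/PP)/PP
        [1,2] "which" : PP
      [2,5] PP   >
        [2,4] PP/S   >B
          [2,3] "here" : PP/(PP/N)
          [3,4] "this" : (PP/N)/S
        [4,5] "song" : S
    [5,6] "sent" : NP\N
  [6,8] S\(NP\S)   >
    [6,7] "park" : (S\(NP\S))/N
    [7,8] "no" : N

(N\S)/PP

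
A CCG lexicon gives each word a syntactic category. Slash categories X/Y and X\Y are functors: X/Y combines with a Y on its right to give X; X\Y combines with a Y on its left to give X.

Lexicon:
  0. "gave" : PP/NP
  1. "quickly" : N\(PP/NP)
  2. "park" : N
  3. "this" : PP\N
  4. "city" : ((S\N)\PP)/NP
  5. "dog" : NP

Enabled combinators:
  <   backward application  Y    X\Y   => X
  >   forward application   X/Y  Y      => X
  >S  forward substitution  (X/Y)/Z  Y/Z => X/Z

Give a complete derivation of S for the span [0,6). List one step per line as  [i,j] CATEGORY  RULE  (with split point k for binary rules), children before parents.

[0,6] S   <
  [0,2] N   <
    [0,1] "gave" : PP/NP
    [1,2] "quickly" : N\(PP/NP)
  [2,6] S\N   <
    [2,4] PP   <
      [2,3] "park" : N
      [3,4] "this" : PP\N
    [4,6] (S\N)\PP   >
      [4,5] "city" : ((S\N)\PP)/NP
      [5,6] "dog" : NP

[0,1] PP/NP  lex  "gave"
[1,2] N\(PP/NP)  lex  "quickly"
[0,2] N  <  k=1
[2,3] N  lex  "park"
[3,4] PP\N  lex  "this"
[2,4] PP  <  k=3
[4,5] ((S\N)\PP)/NP  lex  "city"
[5,6] NP  lex  "dog"
[4,6] (S\N)\PP  >  k=5
[2,6] S\N  <  k=4
[0,6] S  <  k=2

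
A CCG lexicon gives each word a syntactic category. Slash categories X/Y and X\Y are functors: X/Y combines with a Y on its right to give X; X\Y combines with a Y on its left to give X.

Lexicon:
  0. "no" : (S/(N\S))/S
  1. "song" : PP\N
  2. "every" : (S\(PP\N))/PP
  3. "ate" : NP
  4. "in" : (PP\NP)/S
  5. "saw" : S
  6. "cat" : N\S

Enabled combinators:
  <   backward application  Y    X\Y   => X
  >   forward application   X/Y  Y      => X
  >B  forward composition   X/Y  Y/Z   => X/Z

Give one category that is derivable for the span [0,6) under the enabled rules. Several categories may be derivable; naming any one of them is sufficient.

[0,7] S   >
  [0,6] S/(N\S)   >
    [0,1] "no" : (S/(N\S))/S
    [1,6] S   <
      [1,2] "song" : PP\N
      [2,6] S\(PP\N)   >
        [2,3] "every" : (S\(PP\N))/PP
        [3,6] PP   <
          [3,4] "ate" : NP
          [4,6] PP\NP   >
            [4,5] "in" : (PP\NP)/S
            [5,6] "saw" : S
  [6,7] "cat" : N\S

S/(N\S)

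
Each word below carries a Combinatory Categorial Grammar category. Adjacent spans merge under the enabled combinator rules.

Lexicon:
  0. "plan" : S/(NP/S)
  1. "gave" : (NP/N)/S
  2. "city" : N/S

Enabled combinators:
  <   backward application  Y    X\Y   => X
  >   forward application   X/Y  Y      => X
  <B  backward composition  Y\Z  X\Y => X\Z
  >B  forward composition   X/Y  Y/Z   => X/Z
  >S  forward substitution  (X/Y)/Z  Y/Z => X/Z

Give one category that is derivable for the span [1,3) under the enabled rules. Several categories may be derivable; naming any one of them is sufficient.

NP/S

[0,3] S   >
  [0,1] "plan" : S/(NP/S)
  [1,3] NP/S   >S
    [1,2] "gave" : (NP/N)/S
    [2,3] "city" : N/S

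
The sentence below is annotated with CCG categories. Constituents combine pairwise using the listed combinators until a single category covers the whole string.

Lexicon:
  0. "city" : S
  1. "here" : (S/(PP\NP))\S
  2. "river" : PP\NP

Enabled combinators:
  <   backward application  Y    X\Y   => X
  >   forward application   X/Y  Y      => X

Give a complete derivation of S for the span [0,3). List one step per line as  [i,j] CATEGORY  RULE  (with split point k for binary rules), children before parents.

[0,1] S  lex  "city"
[1,2] (S/(PP\NP))\S  lex  "here"
[0,2] S/(PP\NP)  <  k=1
[2,3] PP\NP  lex  "river"
[0,3] S  >  k=2

[0,3] S   >
  [0,2] S/(PP\NP)   <
    [0,1] "city" : S
    [1,2] "here" : (S/(PP\NP))\S
  [2,3] "river" : PP\NP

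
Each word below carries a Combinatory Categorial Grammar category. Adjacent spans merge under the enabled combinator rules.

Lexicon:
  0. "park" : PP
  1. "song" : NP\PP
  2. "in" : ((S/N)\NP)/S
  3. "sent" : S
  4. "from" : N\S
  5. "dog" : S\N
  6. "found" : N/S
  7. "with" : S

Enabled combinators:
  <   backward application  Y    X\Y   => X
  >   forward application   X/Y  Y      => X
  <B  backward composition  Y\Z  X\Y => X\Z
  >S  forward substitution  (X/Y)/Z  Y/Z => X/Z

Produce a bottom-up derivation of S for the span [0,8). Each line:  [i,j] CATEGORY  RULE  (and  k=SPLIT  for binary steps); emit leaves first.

[0,8] S   >
  [0,6] S/N   <
    [0,2] NP   <
      [0,1] "park" : PP
      [1,2] "song" : NP\PP
    [2,6] (S/N)\NP   >
      [2,3] "in" : ((S/N)\NP)/S
      [3,6] S   <
        [3,5] N   <
          [3,4] "sent" : S
          [4,5] "from" : N\S
        [5,6] "dog" : S\N
  [6,8] N   >
    [6,7] "found" : N/S
    [7,8] "with" : S

[0,1] PP  lex  "park"
[1,2] NP\PP  lex  "song"
[0,2] NP  <  k=1
[2,3] ((S/N)\NP)/S  lex  "in"
[3,4] S  lex  "sent"
[4,5] N\S  lex  "from"
[3,5] N  <  k=4
[5,6] S\N  lex  "dog"
[3,6] S  <  k=5
[2,6] (S/N)\NP  >  k=3
[0,6] S/N  <  k=2
[6,7] N/S  lex  "found"
[7,8] S  lex  "with"
[6,8] N  >  k=7
[0,8] S  >  k=6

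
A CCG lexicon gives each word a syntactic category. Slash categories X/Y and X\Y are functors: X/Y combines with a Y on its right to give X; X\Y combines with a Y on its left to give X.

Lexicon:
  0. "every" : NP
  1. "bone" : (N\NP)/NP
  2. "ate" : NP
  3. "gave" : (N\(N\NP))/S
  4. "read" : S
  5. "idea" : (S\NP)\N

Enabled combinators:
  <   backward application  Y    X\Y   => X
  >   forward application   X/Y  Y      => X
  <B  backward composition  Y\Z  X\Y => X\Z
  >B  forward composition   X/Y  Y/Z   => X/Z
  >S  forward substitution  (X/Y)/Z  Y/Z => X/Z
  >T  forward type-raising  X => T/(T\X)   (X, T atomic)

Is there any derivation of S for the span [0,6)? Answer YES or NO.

YES

[0,6] S   <
  [0,1] "every" : NP
  [1,6] S\NP   <
    [1,5] N   <
      [1,3] N\NP   >
        [1,2] "bone" : (N\NP)/NP
        [2,3] "ate" : NP
      [3,5] N\(N\NP)   >
        [3,4] "gave" : (N\(N\NP))/S
        [4,5] "read" : S
    [5,6] "idea" : (S\NP)\N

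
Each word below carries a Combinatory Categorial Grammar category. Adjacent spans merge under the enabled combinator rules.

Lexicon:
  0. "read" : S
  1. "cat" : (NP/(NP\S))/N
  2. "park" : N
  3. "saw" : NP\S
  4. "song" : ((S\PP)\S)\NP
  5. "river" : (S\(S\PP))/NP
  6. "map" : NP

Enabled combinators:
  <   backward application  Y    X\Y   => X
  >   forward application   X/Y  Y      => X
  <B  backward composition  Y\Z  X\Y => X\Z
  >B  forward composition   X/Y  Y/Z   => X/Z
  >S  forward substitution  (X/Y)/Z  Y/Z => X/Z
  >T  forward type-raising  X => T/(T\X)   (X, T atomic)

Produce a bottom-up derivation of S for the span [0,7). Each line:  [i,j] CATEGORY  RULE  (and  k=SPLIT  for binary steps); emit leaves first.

[0,1] S  lex  "read"
[1,2] (NP/(NP\S))/N  lex  "cat"
[2,3] N  lex  "park"
[1,3] NP/(NP\S)  >  k=2
[3,4] NP\S  lex  "saw"
[1,4] NP  >  k=3
[4,5] ((S\PP)\S)\NP  lex  "song"
[1,5] (S\PP)\S  <  k=4
[0,5] S\PP  <  k=1
[5,6] (S\(S\PP))/NP  lex  "river"
[6,7] NP  lex  "map"
[5,7] S\(S\PP)  >  k=6
[0,7] S  <  k=5

[0,7] S   <
  [0,5] S\PP   <
    [0,1] "read" : S
    [1,5] (S\PP)\S   <
      [1,4] NP   >
        [1,3] NP/(NP\S)   >
          [1,2] "cat" : (NP/(NP\S))/N
          [2,3] "park" : N
        [3,4] "saw" : NP\S
      [4,5] "song" : ((S\PP)\S)\NP
  [5,7] S\(S\PP)   >
    [5,6] "river" : (S\(S\PP))/NP
    [6,7] "map" : NP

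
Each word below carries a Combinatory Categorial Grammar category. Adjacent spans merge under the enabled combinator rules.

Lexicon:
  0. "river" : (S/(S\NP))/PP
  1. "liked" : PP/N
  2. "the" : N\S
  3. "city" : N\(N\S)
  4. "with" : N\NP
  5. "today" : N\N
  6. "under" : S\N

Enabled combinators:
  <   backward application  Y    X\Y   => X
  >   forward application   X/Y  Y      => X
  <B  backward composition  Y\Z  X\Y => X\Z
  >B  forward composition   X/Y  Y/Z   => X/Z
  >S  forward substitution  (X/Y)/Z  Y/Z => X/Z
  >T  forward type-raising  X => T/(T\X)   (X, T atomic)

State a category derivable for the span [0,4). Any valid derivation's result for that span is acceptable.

S/(S\NP)

[0,7] S   >
  [0,4] S/(S\NP)   >
    [0,1] "river" : (S/(S\NP))/PP
    [1,4] PP   >
      [1,2] "liked" : PP/N
      [2,4] N   <
        [2,3] "the" : N\S
        [3,4] "city" : N\(N\S)
  [4,7] S\NP   <B
    [4,5] "with" : N\NP
    [5,7] S\N   <B
      [5,6] "today" : N\N
      [6,7] "under" : S\N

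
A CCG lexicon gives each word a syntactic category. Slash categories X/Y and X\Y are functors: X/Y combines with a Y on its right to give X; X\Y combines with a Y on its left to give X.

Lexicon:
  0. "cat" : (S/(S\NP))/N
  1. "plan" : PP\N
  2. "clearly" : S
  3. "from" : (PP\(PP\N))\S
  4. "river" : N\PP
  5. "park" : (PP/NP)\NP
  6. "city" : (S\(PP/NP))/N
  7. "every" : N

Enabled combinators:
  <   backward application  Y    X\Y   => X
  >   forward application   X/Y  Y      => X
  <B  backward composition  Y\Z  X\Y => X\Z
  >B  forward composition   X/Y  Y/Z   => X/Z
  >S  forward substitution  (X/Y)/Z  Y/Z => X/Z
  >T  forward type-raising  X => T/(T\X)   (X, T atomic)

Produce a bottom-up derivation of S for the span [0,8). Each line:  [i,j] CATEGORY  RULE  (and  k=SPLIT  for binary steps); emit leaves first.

[0,1] (S/(S\NP))/N  lex  "cat"
[1,2] PP\N  lex  "plan"
[2,3] S  lex  "clearly"
[3,4] (PP\(PP\N))\S  lex  "from"
[2,4] PP\(PP\N)  <  k=3
[1,4] PP  <  k=2
[4,5] N\PP  lex  "river"
[1,5] N  <  k=4
[0,5] S/(S\NP)  >  k=1
[5,6] (PP/NP)\NP  lex  "park"
[6,7] (S\(PP/NP))/N  lex  "city"
[7,8] N  lex  "every"
[6,8] S\(PP/NP)  >  k=7
[5,8] S\NP  <B  k=6
[0,8] S  >  k=5

[0,8] S   >
  [0,5] S/(S\NP)   >
    [0,1] "cat" : (S/(S\NP))/N
    [1,5] N   <
      [1,4] PP   <
        [1,2] "plan" : PP\N
        [2,4] PP\(PP\N)   <
          [2,3] "clearly" : S
          [3,4] "from" : (PP\(PP\N))\S
      [4,5] "river" : N\PP
  [5,8] S\NP   <B
    [5,6] "park" : (PP/NP)\NP
    [6,8] S\(PP/NP)   >
      [6,7] "city" : (S\(PP/NP))/N
      [7,8] "every" : N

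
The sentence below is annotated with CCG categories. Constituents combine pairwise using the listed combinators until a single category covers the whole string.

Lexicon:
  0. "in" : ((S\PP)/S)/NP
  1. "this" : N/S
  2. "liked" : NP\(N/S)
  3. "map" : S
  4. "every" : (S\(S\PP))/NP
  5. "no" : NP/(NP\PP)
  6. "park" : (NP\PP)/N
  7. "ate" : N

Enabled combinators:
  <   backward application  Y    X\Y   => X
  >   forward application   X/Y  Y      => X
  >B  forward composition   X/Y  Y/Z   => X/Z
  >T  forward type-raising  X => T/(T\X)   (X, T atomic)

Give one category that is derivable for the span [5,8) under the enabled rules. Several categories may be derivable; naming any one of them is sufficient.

NP

[0,8] S   <
  [0,4] S\PP   >
    [0,3] (S\PP)/S   >
      [0,1] "in" : ((S\PP)/S)/NP
      [1,3] NP   <
        [1,2] "this" : N/S
        [2,3] "liked" : NP\(N/S)
    [3,4] "map" : S
  [4,8] S\(S\PP)   >
    [4,5] "every" : (S\(S\PP))/NP
    [5,8] NP   >
      [5,6] "no" : NP/(NP\PP)
      [6,8] NP\PP   >
        [6,7] "park" : (NP\PP)/N
        [7,8] "ate" : N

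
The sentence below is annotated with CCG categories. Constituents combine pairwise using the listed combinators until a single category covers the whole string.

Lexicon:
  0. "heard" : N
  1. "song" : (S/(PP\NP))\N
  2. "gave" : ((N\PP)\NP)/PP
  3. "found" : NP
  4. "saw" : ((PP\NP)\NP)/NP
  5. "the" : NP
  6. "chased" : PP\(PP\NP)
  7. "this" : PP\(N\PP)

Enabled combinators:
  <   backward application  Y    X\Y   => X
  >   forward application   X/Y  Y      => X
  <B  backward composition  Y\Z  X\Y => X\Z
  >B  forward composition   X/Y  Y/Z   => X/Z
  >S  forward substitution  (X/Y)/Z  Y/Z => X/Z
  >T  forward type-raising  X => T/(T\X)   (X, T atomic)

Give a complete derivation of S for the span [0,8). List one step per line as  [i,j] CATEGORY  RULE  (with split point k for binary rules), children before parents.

[0,1] N  lex  "heard"
[1,2] (S/(PP\NP))\N  lex  "song"
[0,2] S/(PP\NP)  <  k=1
[2,3] ((N\PP)\NP)/PP  lex  "gave"
[3,4] NP  lex  "found"
[4,5] ((PP\NP)\NP)/NP  lex  "saw"
[5,6] NP  lex  "the"
[4,6] (PP\NP)\NP  >  k=5
[3,6] PP\NP  <  k=4
[6,7] PP\(PP\NP)  lex  "chased"
[3,7] PP  <  k=6
[2,7] (N\PP)\NP  >  k=3
[7,8] PP\(N\PP)  lex  "this"
[2,8] PP\NP  <B  k=7
[0,8] S  >  k=2

[0,8] S   >
  [0,2] S/(PP\NP)   <
    [0,1] "heard" : N
    [1,2] "song" : (S/(PP\NP))\N
  [2,8] PP\NP   <B
    [2,7] (N\PP)\NP   >
      [2,3] "gave" : ((N\PP)\NP)/PP
      [3,7] PP   <
        [3,6] PP\NP   <
          [3,4] "found" : NP
          [4,6] (PP\NP)\NP   >
            [4,5] "saw" : ((PP\NP)\NP)/NP
            [5,6] "the" : NP
        [6,7] "chased" : PP\(PP\NP)
    [7,8] "this" : PP\(N\PP)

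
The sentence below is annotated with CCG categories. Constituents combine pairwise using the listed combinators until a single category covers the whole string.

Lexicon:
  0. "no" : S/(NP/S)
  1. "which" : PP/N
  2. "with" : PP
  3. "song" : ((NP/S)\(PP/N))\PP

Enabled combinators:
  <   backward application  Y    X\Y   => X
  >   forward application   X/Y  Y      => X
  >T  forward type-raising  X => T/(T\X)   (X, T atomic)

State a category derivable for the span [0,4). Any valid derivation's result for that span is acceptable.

S

[0,4] S   >
  [0,1] "no" : S/(NP/S)
  [1,4] NP/S   <
    [1,2] "which" : PP/N
    [2,4] (NP/S)\(PP/N)   <
      [2,3] "with" : PP
      [3,4] "song" : ((NP/S)\(PP/N))\PP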